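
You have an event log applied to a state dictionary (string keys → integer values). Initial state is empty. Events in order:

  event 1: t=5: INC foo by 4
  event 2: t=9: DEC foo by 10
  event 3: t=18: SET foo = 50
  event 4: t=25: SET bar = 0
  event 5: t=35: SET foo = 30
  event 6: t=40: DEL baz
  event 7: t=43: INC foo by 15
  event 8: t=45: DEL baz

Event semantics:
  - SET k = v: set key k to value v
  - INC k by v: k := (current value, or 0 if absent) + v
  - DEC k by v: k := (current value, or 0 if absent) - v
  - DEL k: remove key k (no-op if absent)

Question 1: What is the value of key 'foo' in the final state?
Track key 'foo' through all 8 events:
  event 1 (t=5: INC foo by 4): foo (absent) -> 4
  event 2 (t=9: DEC foo by 10): foo 4 -> -6
  event 3 (t=18: SET foo = 50): foo -6 -> 50
  event 4 (t=25: SET bar = 0): foo unchanged
  event 5 (t=35: SET foo = 30): foo 50 -> 30
  event 6 (t=40: DEL baz): foo unchanged
  event 7 (t=43: INC foo by 15): foo 30 -> 45
  event 8 (t=45: DEL baz): foo unchanged
Final: foo = 45

Answer: 45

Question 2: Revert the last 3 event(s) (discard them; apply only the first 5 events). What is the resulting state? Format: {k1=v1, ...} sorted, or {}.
Answer: {bar=0, foo=30}

Derivation:
Keep first 5 events (discard last 3):
  after event 1 (t=5: INC foo by 4): {foo=4}
  after event 2 (t=9: DEC foo by 10): {foo=-6}
  after event 3 (t=18: SET foo = 50): {foo=50}
  after event 4 (t=25: SET bar = 0): {bar=0, foo=50}
  after event 5 (t=35: SET foo = 30): {bar=0, foo=30}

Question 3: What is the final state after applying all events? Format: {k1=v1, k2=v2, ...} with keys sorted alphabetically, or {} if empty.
Answer: {bar=0, foo=45}

Derivation:
  after event 1 (t=5: INC foo by 4): {foo=4}
  after event 2 (t=9: DEC foo by 10): {foo=-6}
  after event 3 (t=18: SET foo = 50): {foo=50}
  after event 4 (t=25: SET bar = 0): {bar=0, foo=50}
  after event 5 (t=35: SET foo = 30): {bar=0, foo=30}
  after event 6 (t=40: DEL baz): {bar=0, foo=30}
  after event 7 (t=43: INC foo by 15): {bar=0, foo=45}
  after event 8 (t=45: DEL baz): {bar=0, foo=45}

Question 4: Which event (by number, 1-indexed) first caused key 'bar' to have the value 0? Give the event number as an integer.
Looking for first event where bar becomes 0:
  event 4: bar (absent) -> 0  <-- first match

Answer: 4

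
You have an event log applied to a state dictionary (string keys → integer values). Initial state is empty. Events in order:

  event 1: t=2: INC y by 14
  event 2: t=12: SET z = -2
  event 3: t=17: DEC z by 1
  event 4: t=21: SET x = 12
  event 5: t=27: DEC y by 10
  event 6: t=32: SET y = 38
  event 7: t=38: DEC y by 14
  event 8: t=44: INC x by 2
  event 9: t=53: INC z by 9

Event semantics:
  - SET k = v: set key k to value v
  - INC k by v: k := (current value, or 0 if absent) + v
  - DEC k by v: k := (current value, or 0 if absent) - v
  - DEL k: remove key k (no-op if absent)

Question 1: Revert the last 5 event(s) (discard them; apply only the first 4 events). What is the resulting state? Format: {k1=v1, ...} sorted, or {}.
Keep first 4 events (discard last 5):
  after event 1 (t=2: INC y by 14): {y=14}
  after event 2 (t=12: SET z = -2): {y=14, z=-2}
  after event 3 (t=17: DEC z by 1): {y=14, z=-3}
  after event 4 (t=21: SET x = 12): {x=12, y=14, z=-3}

Answer: {x=12, y=14, z=-3}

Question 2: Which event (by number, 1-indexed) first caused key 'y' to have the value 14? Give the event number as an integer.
Answer: 1

Derivation:
Looking for first event where y becomes 14:
  event 1: y (absent) -> 14  <-- first match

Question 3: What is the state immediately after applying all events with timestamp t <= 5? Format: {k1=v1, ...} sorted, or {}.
Apply events with t <= 5 (1 events):
  after event 1 (t=2: INC y by 14): {y=14}

Answer: {y=14}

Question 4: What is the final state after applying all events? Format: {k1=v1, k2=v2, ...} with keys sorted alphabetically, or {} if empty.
Answer: {x=14, y=24, z=6}

Derivation:
  after event 1 (t=2: INC y by 14): {y=14}
  after event 2 (t=12: SET z = -2): {y=14, z=-2}
  after event 3 (t=17: DEC z by 1): {y=14, z=-3}
  after event 4 (t=21: SET x = 12): {x=12, y=14, z=-3}
  after event 5 (t=27: DEC y by 10): {x=12, y=4, z=-3}
  after event 6 (t=32: SET y = 38): {x=12, y=38, z=-3}
  after event 7 (t=38: DEC y by 14): {x=12, y=24, z=-3}
  after event 8 (t=44: INC x by 2): {x=14, y=24, z=-3}
  after event 9 (t=53: INC z by 9): {x=14, y=24, z=6}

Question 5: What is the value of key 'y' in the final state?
Track key 'y' through all 9 events:
  event 1 (t=2: INC y by 14): y (absent) -> 14
  event 2 (t=12: SET z = -2): y unchanged
  event 3 (t=17: DEC z by 1): y unchanged
  event 4 (t=21: SET x = 12): y unchanged
  event 5 (t=27: DEC y by 10): y 14 -> 4
  event 6 (t=32: SET y = 38): y 4 -> 38
  event 7 (t=38: DEC y by 14): y 38 -> 24
  event 8 (t=44: INC x by 2): y unchanged
  event 9 (t=53: INC z by 9): y unchanged
Final: y = 24

Answer: 24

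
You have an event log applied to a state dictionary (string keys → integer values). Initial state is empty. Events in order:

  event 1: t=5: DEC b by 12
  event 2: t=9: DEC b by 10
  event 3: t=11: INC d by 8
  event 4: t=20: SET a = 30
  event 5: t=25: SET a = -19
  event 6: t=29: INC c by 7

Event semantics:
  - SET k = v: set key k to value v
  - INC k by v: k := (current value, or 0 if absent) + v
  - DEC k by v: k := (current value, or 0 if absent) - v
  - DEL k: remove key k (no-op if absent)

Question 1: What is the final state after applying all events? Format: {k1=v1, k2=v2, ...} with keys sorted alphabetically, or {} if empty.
Answer: {a=-19, b=-22, c=7, d=8}

Derivation:
  after event 1 (t=5: DEC b by 12): {b=-12}
  after event 2 (t=9: DEC b by 10): {b=-22}
  after event 3 (t=11: INC d by 8): {b=-22, d=8}
  after event 4 (t=20: SET a = 30): {a=30, b=-22, d=8}
  after event 5 (t=25: SET a = -19): {a=-19, b=-22, d=8}
  after event 6 (t=29: INC c by 7): {a=-19, b=-22, c=7, d=8}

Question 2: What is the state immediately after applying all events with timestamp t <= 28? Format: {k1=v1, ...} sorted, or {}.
Apply events with t <= 28 (5 events):
  after event 1 (t=5: DEC b by 12): {b=-12}
  after event 2 (t=9: DEC b by 10): {b=-22}
  after event 3 (t=11: INC d by 8): {b=-22, d=8}
  after event 4 (t=20: SET a = 30): {a=30, b=-22, d=8}
  after event 5 (t=25: SET a = -19): {a=-19, b=-22, d=8}

Answer: {a=-19, b=-22, d=8}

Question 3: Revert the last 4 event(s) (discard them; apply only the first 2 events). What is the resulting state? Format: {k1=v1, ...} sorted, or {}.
Answer: {b=-22}

Derivation:
Keep first 2 events (discard last 4):
  after event 1 (t=5: DEC b by 12): {b=-12}
  after event 2 (t=9: DEC b by 10): {b=-22}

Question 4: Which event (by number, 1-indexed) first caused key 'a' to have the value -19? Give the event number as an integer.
Answer: 5

Derivation:
Looking for first event where a becomes -19:
  event 4: a = 30
  event 5: a 30 -> -19  <-- first match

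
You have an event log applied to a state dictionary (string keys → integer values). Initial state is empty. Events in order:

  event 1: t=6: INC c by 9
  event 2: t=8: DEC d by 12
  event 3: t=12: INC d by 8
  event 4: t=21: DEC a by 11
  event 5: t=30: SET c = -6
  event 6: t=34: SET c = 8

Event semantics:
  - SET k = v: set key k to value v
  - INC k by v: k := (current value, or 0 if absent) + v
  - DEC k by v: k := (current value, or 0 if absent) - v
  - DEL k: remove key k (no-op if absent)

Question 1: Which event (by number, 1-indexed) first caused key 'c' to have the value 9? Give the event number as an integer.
Looking for first event where c becomes 9:
  event 1: c (absent) -> 9  <-- first match

Answer: 1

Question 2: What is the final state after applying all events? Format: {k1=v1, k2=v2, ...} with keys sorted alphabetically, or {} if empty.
  after event 1 (t=6: INC c by 9): {c=9}
  after event 2 (t=8: DEC d by 12): {c=9, d=-12}
  after event 3 (t=12: INC d by 8): {c=9, d=-4}
  after event 4 (t=21: DEC a by 11): {a=-11, c=9, d=-4}
  after event 5 (t=30: SET c = -6): {a=-11, c=-6, d=-4}
  after event 6 (t=34: SET c = 8): {a=-11, c=8, d=-4}

Answer: {a=-11, c=8, d=-4}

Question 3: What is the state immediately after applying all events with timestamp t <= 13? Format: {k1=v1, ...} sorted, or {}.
Answer: {c=9, d=-4}

Derivation:
Apply events with t <= 13 (3 events):
  after event 1 (t=6: INC c by 9): {c=9}
  after event 2 (t=8: DEC d by 12): {c=9, d=-12}
  after event 3 (t=12: INC d by 8): {c=9, d=-4}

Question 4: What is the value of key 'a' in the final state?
Track key 'a' through all 6 events:
  event 1 (t=6: INC c by 9): a unchanged
  event 2 (t=8: DEC d by 12): a unchanged
  event 3 (t=12: INC d by 8): a unchanged
  event 4 (t=21: DEC a by 11): a (absent) -> -11
  event 5 (t=30: SET c = -6): a unchanged
  event 6 (t=34: SET c = 8): a unchanged
Final: a = -11

Answer: -11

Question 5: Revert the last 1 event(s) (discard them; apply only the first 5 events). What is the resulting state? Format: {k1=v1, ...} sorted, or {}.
Answer: {a=-11, c=-6, d=-4}

Derivation:
Keep first 5 events (discard last 1):
  after event 1 (t=6: INC c by 9): {c=9}
  after event 2 (t=8: DEC d by 12): {c=9, d=-12}
  after event 3 (t=12: INC d by 8): {c=9, d=-4}
  after event 4 (t=21: DEC a by 11): {a=-11, c=9, d=-4}
  after event 5 (t=30: SET c = -6): {a=-11, c=-6, d=-4}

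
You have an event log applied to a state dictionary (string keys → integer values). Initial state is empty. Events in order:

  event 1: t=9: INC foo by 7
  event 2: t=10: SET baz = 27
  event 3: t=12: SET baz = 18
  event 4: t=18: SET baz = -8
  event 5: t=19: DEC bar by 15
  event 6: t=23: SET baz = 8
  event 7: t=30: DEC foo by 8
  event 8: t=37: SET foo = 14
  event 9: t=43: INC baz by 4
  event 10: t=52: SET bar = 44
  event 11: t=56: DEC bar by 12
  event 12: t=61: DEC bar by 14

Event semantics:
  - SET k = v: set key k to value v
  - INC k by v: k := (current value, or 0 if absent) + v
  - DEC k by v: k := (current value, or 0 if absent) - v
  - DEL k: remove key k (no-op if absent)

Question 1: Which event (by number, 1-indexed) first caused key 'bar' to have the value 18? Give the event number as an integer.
Answer: 12

Derivation:
Looking for first event where bar becomes 18:
  event 5: bar = -15
  event 6: bar = -15
  event 7: bar = -15
  event 8: bar = -15
  event 9: bar = -15
  event 10: bar = 44
  event 11: bar = 32
  event 12: bar 32 -> 18  <-- first match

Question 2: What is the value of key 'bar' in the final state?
Answer: 18

Derivation:
Track key 'bar' through all 12 events:
  event 1 (t=9: INC foo by 7): bar unchanged
  event 2 (t=10: SET baz = 27): bar unchanged
  event 3 (t=12: SET baz = 18): bar unchanged
  event 4 (t=18: SET baz = -8): bar unchanged
  event 5 (t=19: DEC bar by 15): bar (absent) -> -15
  event 6 (t=23: SET baz = 8): bar unchanged
  event 7 (t=30: DEC foo by 8): bar unchanged
  event 8 (t=37: SET foo = 14): bar unchanged
  event 9 (t=43: INC baz by 4): bar unchanged
  event 10 (t=52: SET bar = 44): bar -15 -> 44
  event 11 (t=56: DEC bar by 12): bar 44 -> 32
  event 12 (t=61: DEC bar by 14): bar 32 -> 18
Final: bar = 18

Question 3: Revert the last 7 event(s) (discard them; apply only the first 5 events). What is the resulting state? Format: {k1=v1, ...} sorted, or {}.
Keep first 5 events (discard last 7):
  after event 1 (t=9: INC foo by 7): {foo=7}
  after event 2 (t=10: SET baz = 27): {baz=27, foo=7}
  after event 3 (t=12: SET baz = 18): {baz=18, foo=7}
  after event 4 (t=18: SET baz = -8): {baz=-8, foo=7}
  after event 5 (t=19: DEC bar by 15): {bar=-15, baz=-8, foo=7}

Answer: {bar=-15, baz=-8, foo=7}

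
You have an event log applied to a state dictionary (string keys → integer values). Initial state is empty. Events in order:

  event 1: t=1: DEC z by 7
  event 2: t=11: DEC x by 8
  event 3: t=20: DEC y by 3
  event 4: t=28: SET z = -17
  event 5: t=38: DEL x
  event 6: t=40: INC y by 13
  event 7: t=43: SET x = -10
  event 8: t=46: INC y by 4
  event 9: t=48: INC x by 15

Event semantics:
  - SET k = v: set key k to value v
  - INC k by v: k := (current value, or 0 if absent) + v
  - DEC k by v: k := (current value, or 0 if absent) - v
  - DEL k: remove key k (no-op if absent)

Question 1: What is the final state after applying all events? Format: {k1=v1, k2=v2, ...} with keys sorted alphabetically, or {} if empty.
Answer: {x=5, y=14, z=-17}

Derivation:
  after event 1 (t=1: DEC z by 7): {z=-7}
  after event 2 (t=11: DEC x by 8): {x=-8, z=-7}
  after event 3 (t=20: DEC y by 3): {x=-8, y=-3, z=-7}
  after event 4 (t=28: SET z = -17): {x=-8, y=-3, z=-17}
  after event 5 (t=38: DEL x): {y=-3, z=-17}
  after event 6 (t=40: INC y by 13): {y=10, z=-17}
  after event 7 (t=43: SET x = -10): {x=-10, y=10, z=-17}
  after event 8 (t=46: INC y by 4): {x=-10, y=14, z=-17}
  after event 9 (t=48: INC x by 15): {x=5, y=14, z=-17}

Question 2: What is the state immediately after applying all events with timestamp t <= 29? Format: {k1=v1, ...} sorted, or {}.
Apply events with t <= 29 (4 events):
  after event 1 (t=1: DEC z by 7): {z=-7}
  after event 2 (t=11: DEC x by 8): {x=-8, z=-7}
  after event 3 (t=20: DEC y by 3): {x=-8, y=-3, z=-7}
  after event 4 (t=28: SET z = -17): {x=-8, y=-3, z=-17}

Answer: {x=-8, y=-3, z=-17}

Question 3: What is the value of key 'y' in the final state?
Track key 'y' through all 9 events:
  event 1 (t=1: DEC z by 7): y unchanged
  event 2 (t=11: DEC x by 8): y unchanged
  event 3 (t=20: DEC y by 3): y (absent) -> -3
  event 4 (t=28: SET z = -17): y unchanged
  event 5 (t=38: DEL x): y unchanged
  event 6 (t=40: INC y by 13): y -3 -> 10
  event 7 (t=43: SET x = -10): y unchanged
  event 8 (t=46: INC y by 4): y 10 -> 14
  event 9 (t=48: INC x by 15): y unchanged
Final: y = 14

Answer: 14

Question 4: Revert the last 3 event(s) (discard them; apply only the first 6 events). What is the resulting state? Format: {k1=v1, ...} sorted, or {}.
Answer: {y=10, z=-17}

Derivation:
Keep first 6 events (discard last 3):
  after event 1 (t=1: DEC z by 7): {z=-7}
  after event 2 (t=11: DEC x by 8): {x=-8, z=-7}
  after event 3 (t=20: DEC y by 3): {x=-8, y=-3, z=-7}
  after event 4 (t=28: SET z = -17): {x=-8, y=-3, z=-17}
  after event 5 (t=38: DEL x): {y=-3, z=-17}
  after event 6 (t=40: INC y by 13): {y=10, z=-17}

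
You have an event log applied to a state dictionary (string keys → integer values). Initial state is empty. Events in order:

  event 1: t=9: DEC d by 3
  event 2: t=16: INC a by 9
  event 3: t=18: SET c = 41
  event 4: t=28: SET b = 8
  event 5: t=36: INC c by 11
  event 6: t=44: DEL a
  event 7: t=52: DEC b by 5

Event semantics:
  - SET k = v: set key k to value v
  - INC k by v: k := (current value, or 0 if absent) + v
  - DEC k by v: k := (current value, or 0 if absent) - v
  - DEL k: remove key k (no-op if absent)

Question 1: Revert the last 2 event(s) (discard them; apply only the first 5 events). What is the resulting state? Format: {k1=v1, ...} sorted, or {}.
Answer: {a=9, b=8, c=52, d=-3}

Derivation:
Keep first 5 events (discard last 2):
  after event 1 (t=9: DEC d by 3): {d=-3}
  after event 2 (t=16: INC a by 9): {a=9, d=-3}
  after event 3 (t=18: SET c = 41): {a=9, c=41, d=-3}
  after event 4 (t=28: SET b = 8): {a=9, b=8, c=41, d=-3}
  after event 5 (t=36: INC c by 11): {a=9, b=8, c=52, d=-3}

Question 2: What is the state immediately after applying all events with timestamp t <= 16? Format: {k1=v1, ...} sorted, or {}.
Answer: {a=9, d=-3}

Derivation:
Apply events with t <= 16 (2 events):
  after event 1 (t=9: DEC d by 3): {d=-3}
  after event 2 (t=16: INC a by 9): {a=9, d=-3}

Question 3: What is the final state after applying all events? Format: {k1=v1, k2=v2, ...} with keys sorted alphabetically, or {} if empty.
  after event 1 (t=9: DEC d by 3): {d=-3}
  after event 2 (t=16: INC a by 9): {a=9, d=-3}
  after event 3 (t=18: SET c = 41): {a=9, c=41, d=-3}
  after event 4 (t=28: SET b = 8): {a=9, b=8, c=41, d=-3}
  after event 5 (t=36: INC c by 11): {a=9, b=8, c=52, d=-3}
  after event 6 (t=44: DEL a): {b=8, c=52, d=-3}
  after event 7 (t=52: DEC b by 5): {b=3, c=52, d=-3}

Answer: {b=3, c=52, d=-3}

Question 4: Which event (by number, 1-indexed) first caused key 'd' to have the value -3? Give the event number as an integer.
Answer: 1

Derivation:
Looking for first event where d becomes -3:
  event 1: d (absent) -> -3  <-- first match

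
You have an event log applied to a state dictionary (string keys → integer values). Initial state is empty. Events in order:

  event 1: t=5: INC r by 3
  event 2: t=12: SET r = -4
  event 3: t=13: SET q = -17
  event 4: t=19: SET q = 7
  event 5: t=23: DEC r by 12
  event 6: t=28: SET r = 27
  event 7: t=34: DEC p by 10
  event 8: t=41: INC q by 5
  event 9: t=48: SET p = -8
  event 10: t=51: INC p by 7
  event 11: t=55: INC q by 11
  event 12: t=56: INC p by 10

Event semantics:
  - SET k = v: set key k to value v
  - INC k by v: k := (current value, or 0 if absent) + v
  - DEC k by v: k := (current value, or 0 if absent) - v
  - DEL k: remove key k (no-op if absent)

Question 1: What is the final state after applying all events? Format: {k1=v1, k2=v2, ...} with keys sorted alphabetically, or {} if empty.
Answer: {p=9, q=23, r=27}

Derivation:
  after event 1 (t=5: INC r by 3): {r=3}
  after event 2 (t=12: SET r = -4): {r=-4}
  after event 3 (t=13: SET q = -17): {q=-17, r=-4}
  after event 4 (t=19: SET q = 7): {q=7, r=-4}
  after event 5 (t=23: DEC r by 12): {q=7, r=-16}
  after event 6 (t=28: SET r = 27): {q=7, r=27}
  after event 7 (t=34: DEC p by 10): {p=-10, q=7, r=27}
  after event 8 (t=41: INC q by 5): {p=-10, q=12, r=27}
  after event 9 (t=48: SET p = -8): {p=-8, q=12, r=27}
  after event 10 (t=51: INC p by 7): {p=-1, q=12, r=27}
  after event 11 (t=55: INC q by 11): {p=-1, q=23, r=27}
  after event 12 (t=56: INC p by 10): {p=9, q=23, r=27}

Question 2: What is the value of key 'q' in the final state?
Track key 'q' through all 12 events:
  event 1 (t=5: INC r by 3): q unchanged
  event 2 (t=12: SET r = -4): q unchanged
  event 3 (t=13: SET q = -17): q (absent) -> -17
  event 4 (t=19: SET q = 7): q -17 -> 7
  event 5 (t=23: DEC r by 12): q unchanged
  event 6 (t=28: SET r = 27): q unchanged
  event 7 (t=34: DEC p by 10): q unchanged
  event 8 (t=41: INC q by 5): q 7 -> 12
  event 9 (t=48: SET p = -8): q unchanged
  event 10 (t=51: INC p by 7): q unchanged
  event 11 (t=55: INC q by 11): q 12 -> 23
  event 12 (t=56: INC p by 10): q unchanged
Final: q = 23

Answer: 23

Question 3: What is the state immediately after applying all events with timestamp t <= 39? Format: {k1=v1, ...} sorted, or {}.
Apply events with t <= 39 (7 events):
  after event 1 (t=5: INC r by 3): {r=3}
  after event 2 (t=12: SET r = -4): {r=-4}
  after event 3 (t=13: SET q = -17): {q=-17, r=-4}
  after event 4 (t=19: SET q = 7): {q=7, r=-4}
  after event 5 (t=23: DEC r by 12): {q=7, r=-16}
  after event 6 (t=28: SET r = 27): {q=7, r=27}
  after event 7 (t=34: DEC p by 10): {p=-10, q=7, r=27}

Answer: {p=-10, q=7, r=27}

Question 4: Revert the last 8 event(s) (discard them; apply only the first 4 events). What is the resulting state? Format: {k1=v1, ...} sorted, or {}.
Answer: {q=7, r=-4}

Derivation:
Keep first 4 events (discard last 8):
  after event 1 (t=5: INC r by 3): {r=3}
  after event 2 (t=12: SET r = -4): {r=-4}
  after event 3 (t=13: SET q = -17): {q=-17, r=-4}
  after event 4 (t=19: SET q = 7): {q=7, r=-4}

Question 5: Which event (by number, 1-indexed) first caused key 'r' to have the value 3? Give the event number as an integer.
Looking for first event where r becomes 3:
  event 1: r (absent) -> 3  <-- first match

Answer: 1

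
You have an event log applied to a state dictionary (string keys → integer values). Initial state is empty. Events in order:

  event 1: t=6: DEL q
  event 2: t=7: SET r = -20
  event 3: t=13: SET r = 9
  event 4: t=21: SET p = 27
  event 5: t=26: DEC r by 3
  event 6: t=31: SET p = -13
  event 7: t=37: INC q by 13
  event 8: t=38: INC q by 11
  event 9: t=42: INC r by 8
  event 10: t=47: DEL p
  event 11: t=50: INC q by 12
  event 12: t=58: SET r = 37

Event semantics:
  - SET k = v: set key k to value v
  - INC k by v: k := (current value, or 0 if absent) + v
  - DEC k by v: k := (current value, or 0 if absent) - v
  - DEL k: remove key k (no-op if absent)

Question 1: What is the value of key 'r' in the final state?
Answer: 37

Derivation:
Track key 'r' through all 12 events:
  event 1 (t=6: DEL q): r unchanged
  event 2 (t=7: SET r = -20): r (absent) -> -20
  event 3 (t=13: SET r = 9): r -20 -> 9
  event 4 (t=21: SET p = 27): r unchanged
  event 5 (t=26: DEC r by 3): r 9 -> 6
  event 6 (t=31: SET p = -13): r unchanged
  event 7 (t=37: INC q by 13): r unchanged
  event 8 (t=38: INC q by 11): r unchanged
  event 9 (t=42: INC r by 8): r 6 -> 14
  event 10 (t=47: DEL p): r unchanged
  event 11 (t=50: INC q by 12): r unchanged
  event 12 (t=58: SET r = 37): r 14 -> 37
Final: r = 37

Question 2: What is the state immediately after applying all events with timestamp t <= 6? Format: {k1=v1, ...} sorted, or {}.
Answer: {}

Derivation:
Apply events with t <= 6 (1 events):
  after event 1 (t=6: DEL q): {}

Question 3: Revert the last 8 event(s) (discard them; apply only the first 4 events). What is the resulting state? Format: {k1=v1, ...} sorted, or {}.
Keep first 4 events (discard last 8):
  after event 1 (t=6: DEL q): {}
  after event 2 (t=7: SET r = -20): {r=-20}
  after event 3 (t=13: SET r = 9): {r=9}
  after event 4 (t=21: SET p = 27): {p=27, r=9}

Answer: {p=27, r=9}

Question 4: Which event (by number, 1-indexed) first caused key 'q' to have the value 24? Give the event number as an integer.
Looking for first event where q becomes 24:
  event 7: q = 13
  event 8: q 13 -> 24  <-- first match

Answer: 8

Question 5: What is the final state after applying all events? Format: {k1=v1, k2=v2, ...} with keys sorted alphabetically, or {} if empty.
Answer: {q=36, r=37}

Derivation:
  after event 1 (t=6: DEL q): {}
  after event 2 (t=7: SET r = -20): {r=-20}
  after event 3 (t=13: SET r = 9): {r=9}
  after event 4 (t=21: SET p = 27): {p=27, r=9}
  after event 5 (t=26: DEC r by 3): {p=27, r=6}
  after event 6 (t=31: SET p = -13): {p=-13, r=6}
  after event 7 (t=37: INC q by 13): {p=-13, q=13, r=6}
  after event 8 (t=38: INC q by 11): {p=-13, q=24, r=6}
  after event 9 (t=42: INC r by 8): {p=-13, q=24, r=14}
  after event 10 (t=47: DEL p): {q=24, r=14}
  after event 11 (t=50: INC q by 12): {q=36, r=14}
  after event 12 (t=58: SET r = 37): {q=36, r=37}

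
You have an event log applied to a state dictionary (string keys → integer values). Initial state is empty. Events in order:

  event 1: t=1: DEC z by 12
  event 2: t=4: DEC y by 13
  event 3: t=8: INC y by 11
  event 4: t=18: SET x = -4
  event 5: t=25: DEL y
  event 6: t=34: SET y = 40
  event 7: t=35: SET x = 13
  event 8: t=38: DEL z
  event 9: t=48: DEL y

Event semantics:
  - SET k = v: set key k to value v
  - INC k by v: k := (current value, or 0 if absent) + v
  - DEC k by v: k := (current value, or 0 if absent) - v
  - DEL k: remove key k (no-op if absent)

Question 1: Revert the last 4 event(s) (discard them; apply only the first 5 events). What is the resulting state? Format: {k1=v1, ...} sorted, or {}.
Answer: {x=-4, z=-12}

Derivation:
Keep first 5 events (discard last 4):
  after event 1 (t=1: DEC z by 12): {z=-12}
  after event 2 (t=4: DEC y by 13): {y=-13, z=-12}
  after event 3 (t=8: INC y by 11): {y=-2, z=-12}
  after event 4 (t=18: SET x = -4): {x=-4, y=-2, z=-12}
  after event 5 (t=25: DEL y): {x=-4, z=-12}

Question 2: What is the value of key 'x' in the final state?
Answer: 13

Derivation:
Track key 'x' through all 9 events:
  event 1 (t=1: DEC z by 12): x unchanged
  event 2 (t=4: DEC y by 13): x unchanged
  event 3 (t=8: INC y by 11): x unchanged
  event 4 (t=18: SET x = -4): x (absent) -> -4
  event 5 (t=25: DEL y): x unchanged
  event 6 (t=34: SET y = 40): x unchanged
  event 7 (t=35: SET x = 13): x -4 -> 13
  event 8 (t=38: DEL z): x unchanged
  event 9 (t=48: DEL y): x unchanged
Final: x = 13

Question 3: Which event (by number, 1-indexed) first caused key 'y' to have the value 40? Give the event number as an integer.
Looking for first event where y becomes 40:
  event 2: y = -13
  event 3: y = -2
  event 4: y = -2
  event 5: y = (absent)
  event 6: y (absent) -> 40  <-- first match

Answer: 6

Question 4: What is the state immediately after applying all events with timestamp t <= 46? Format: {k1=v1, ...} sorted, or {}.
Apply events with t <= 46 (8 events):
  after event 1 (t=1: DEC z by 12): {z=-12}
  after event 2 (t=4: DEC y by 13): {y=-13, z=-12}
  after event 3 (t=8: INC y by 11): {y=-2, z=-12}
  after event 4 (t=18: SET x = -4): {x=-4, y=-2, z=-12}
  after event 5 (t=25: DEL y): {x=-4, z=-12}
  after event 6 (t=34: SET y = 40): {x=-4, y=40, z=-12}
  after event 7 (t=35: SET x = 13): {x=13, y=40, z=-12}
  after event 8 (t=38: DEL z): {x=13, y=40}

Answer: {x=13, y=40}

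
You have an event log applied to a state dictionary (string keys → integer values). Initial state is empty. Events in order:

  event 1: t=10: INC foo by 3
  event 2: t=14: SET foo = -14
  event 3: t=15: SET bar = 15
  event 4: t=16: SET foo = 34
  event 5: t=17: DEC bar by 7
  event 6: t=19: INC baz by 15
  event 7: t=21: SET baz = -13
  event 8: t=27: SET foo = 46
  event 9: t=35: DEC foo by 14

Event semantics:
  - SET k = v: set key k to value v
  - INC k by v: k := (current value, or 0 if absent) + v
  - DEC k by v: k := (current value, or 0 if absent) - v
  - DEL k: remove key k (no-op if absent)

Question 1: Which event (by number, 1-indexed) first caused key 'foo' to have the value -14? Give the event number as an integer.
Looking for first event where foo becomes -14:
  event 1: foo = 3
  event 2: foo 3 -> -14  <-- first match

Answer: 2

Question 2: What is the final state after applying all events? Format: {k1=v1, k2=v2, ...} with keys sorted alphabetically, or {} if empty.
  after event 1 (t=10: INC foo by 3): {foo=3}
  after event 2 (t=14: SET foo = -14): {foo=-14}
  after event 3 (t=15: SET bar = 15): {bar=15, foo=-14}
  after event 4 (t=16: SET foo = 34): {bar=15, foo=34}
  after event 5 (t=17: DEC bar by 7): {bar=8, foo=34}
  after event 6 (t=19: INC baz by 15): {bar=8, baz=15, foo=34}
  after event 7 (t=21: SET baz = -13): {bar=8, baz=-13, foo=34}
  after event 8 (t=27: SET foo = 46): {bar=8, baz=-13, foo=46}
  after event 9 (t=35: DEC foo by 14): {bar=8, baz=-13, foo=32}

Answer: {bar=8, baz=-13, foo=32}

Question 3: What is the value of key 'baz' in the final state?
Answer: -13

Derivation:
Track key 'baz' through all 9 events:
  event 1 (t=10: INC foo by 3): baz unchanged
  event 2 (t=14: SET foo = -14): baz unchanged
  event 3 (t=15: SET bar = 15): baz unchanged
  event 4 (t=16: SET foo = 34): baz unchanged
  event 5 (t=17: DEC bar by 7): baz unchanged
  event 6 (t=19: INC baz by 15): baz (absent) -> 15
  event 7 (t=21: SET baz = -13): baz 15 -> -13
  event 8 (t=27: SET foo = 46): baz unchanged
  event 9 (t=35: DEC foo by 14): baz unchanged
Final: baz = -13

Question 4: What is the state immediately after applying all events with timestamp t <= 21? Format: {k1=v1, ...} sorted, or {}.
Apply events with t <= 21 (7 events):
  after event 1 (t=10: INC foo by 3): {foo=3}
  after event 2 (t=14: SET foo = -14): {foo=-14}
  after event 3 (t=15: SET bar = 15): {bar=15, foo=-14}
  after event 4 (t=16: SET foo = 34): {bar=15, foo=34}
  after event 5 (t=17: DEC bar by 7): {bar=8, foo=34}
  after event 6 (t=19: INC baz by 15): {bar=8, baz=15, foo=34}
  after event 7 (t=21: SET baz = -13): {bar=8, baz=-13, foo=34}

Answer: {bar=8, baz=-13, foo=34}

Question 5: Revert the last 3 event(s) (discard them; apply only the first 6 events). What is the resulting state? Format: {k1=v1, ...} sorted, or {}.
Answer: {bar=8, baz=15, foo=34}

Derivation:
Keep first 6 events (discard last 3):
  after event 1 (t=10: INC foo by 3): {foo=3}
  after event 2 (t=14: SET foo = -14): {foo=-14}
  after event 3 (t=15: SET bar = 15): {bar=15, foo=-14}
  after event 4 (t=16: SET foo = 34): {bar=15, foo=34}
  after event 5 (t=17: DEC bar by 7): {bar=8, foo=34}
  after event 6 (t=19: INC baz by 15): {bar=8, baz=15, foo=34}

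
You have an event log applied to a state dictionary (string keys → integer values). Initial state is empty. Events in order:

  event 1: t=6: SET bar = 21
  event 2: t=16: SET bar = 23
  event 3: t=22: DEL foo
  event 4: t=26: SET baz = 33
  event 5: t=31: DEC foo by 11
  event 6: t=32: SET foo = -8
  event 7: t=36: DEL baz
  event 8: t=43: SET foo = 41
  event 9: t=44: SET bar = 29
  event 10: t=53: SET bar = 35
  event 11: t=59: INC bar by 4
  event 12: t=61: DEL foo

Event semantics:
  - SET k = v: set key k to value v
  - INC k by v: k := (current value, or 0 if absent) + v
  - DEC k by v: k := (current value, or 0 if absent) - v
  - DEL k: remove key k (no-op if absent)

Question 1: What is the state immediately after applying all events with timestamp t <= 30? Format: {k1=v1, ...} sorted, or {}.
Answer: {bar=23, baz=33}

Derivation:
Apply events with t <= 30 (4 events):
  after event 1 (t=6: SET bar = 21): {bar=21}
  after event 2 (t=16: SET bar = 23): {bar=23}
  after event 3 (t=22: DEL foo): {bar=23}
  after event 4 (t=26: SET baz = 33): {bar=23, baz=33}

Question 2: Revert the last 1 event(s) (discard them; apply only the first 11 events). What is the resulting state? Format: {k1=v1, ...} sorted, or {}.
Answer: {bar=39, foo=41}

Derivation:
Keep first 11 events (discard last 1):
  after event 1 (t=6: SET bar = 21): {bar=21}
  after event 2 (t=16: SET bar = 23): {bar=23}
  after event 3 (t=22: DEL foo): {bar=23}
  after event 4 (t=26: SET baz = 33): {bar=23, baz=33}
  after event 5 (t=31: DEC foo by 11): {bar=23, baz=33, foo=-11}
  after event 6 (t=32: SET foo = -8): {bar=23, baz=33, foo=-8}
  after event 7 (t=36: DEL baz): {bar=23, foo=-8}
  after event 8 (t=43: SET foo = 41): {bar=23, foo=41}
  after event 9 (t=44: SET bar = 29): {bar=29, foo=41}
  after event 10 (t=53: SET bar = 35): {bar=35, foo=41}
  after event 11 (t=59: INC bar by 4): {bar=39, foo=41}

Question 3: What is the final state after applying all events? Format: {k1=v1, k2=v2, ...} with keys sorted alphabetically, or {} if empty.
  after event 1 (t=6: SET bar = 21): {bar=21}
  after event 2 (t=16: SET bar = 23): {bar=23}
  after event 3 (t=22: DEL foo): {bar=23}
  after event 4 (t=26: SET baz = 33): {bar=23, baz=33}
  after event 5 (t=31: DEC foo by 11): {bar=23, baz=33, foo=-11}
  after event 6 (t=32: SET foo = -8): {bar=23, baz=33, foo=-8}
  after event 7 (t=36: DEL baz): {bar=23, foo=-8}
  after event 8 (t=43: SET foo = 41): {bar=23, foo=41}
  after event 9 (t=44: SET bar = 29): {bar=29, foo=41}
  after event 10 (t=53: SET bar = 35): {bar=35, foo=41}
  after event 11 (t=59: INC bar by 4): {bar=39, foo=41}
  after event 12 (t=61: DEL foo): {bar=39}

Answer: {bar=39}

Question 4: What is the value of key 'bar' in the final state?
Answer: 39

Derivation:
Track key 'bar' through all 12 events:
  event 1 (t=6: SET bar = 21): bar (absent) -> 21
  event 2 (t=16: SET bar = 23): bar 21 -> 23
  event 3 (t=22: DEL foo): bar unchanged
  event 4 (t=26: SET baz = 33): bar unchanged
  event 5 (t=31: DEC foo by 11): bar unchanged
  event 6 (t=32: SET foo = -8): bar unchanged
  event 7 (t=36: DEL baz): bar unchanged
  event 8 (t=43: SET foo = 41): bar unchanged
  event 9 (t=44: SET bar = 29): bar 23 -> 29
  event 10 (t=53: SET bar = 35): bar 29 -> 35
  event 11 (t=59: INC bar by 4): bar 35 -> 39
  event 12 (t=61: DEL foo): bar unchanged
Final: bar = 39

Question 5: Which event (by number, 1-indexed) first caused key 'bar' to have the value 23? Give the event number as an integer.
Answer: 2

Derivation:
Looking for first event where bar becomes 23:
  event 1: bar = 21
  event 2: bar 21 -> 23  <-- first match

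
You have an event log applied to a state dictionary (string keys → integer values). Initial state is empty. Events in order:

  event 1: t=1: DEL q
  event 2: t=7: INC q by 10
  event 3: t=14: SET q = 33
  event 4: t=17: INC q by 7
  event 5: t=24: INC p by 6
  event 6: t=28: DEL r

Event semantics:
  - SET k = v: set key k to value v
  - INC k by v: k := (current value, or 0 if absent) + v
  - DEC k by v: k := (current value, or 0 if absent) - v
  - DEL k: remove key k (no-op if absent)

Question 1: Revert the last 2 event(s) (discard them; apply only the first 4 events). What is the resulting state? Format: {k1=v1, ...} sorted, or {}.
Keep first 4 events (discard last 2):
  after event 1 (t=1: DEL q): {}
  after event 2 (t=7: INC q by 10): {q=10}
  after event 3 (t=14: SET q = 33): {q=33}
  after event 4 (t=17: INC q by 7): {q=40}

Answer: {q=40}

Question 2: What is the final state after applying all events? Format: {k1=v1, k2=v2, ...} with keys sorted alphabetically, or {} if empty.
  after event 1 (t=1: DEL q): {}
  after event 2 (t=7: INC q by 10): {q=10}
  after event 3 (t=14: SET q = 33): {q=33}
  after event 4 (t=17: INC q by 7): {q=40}
  after event 5 (t=24: INC p by 6): {p=6, q=40}
  after event 6 (t=28: DEL r): {p=6, q=40}

Answer: {p=6, q=40}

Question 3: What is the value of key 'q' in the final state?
Answer: 40

Derivation:
Track key 'q' through all 6 events:
  event 1 (t=1: DEL q): q (absent) -> (absent)
  event 2 (t=7: INC q by 10): q (absent) -> 10
  event 3 (t=14: SET q = 33): q 10 -> 33
  event 4 (t=17: INC q by 7): q 33 -> 40
  event 5 (t=24: INC p by 6): q unchanged
  event 6 (t=28: DEL r): q unchanged
Final: q = 40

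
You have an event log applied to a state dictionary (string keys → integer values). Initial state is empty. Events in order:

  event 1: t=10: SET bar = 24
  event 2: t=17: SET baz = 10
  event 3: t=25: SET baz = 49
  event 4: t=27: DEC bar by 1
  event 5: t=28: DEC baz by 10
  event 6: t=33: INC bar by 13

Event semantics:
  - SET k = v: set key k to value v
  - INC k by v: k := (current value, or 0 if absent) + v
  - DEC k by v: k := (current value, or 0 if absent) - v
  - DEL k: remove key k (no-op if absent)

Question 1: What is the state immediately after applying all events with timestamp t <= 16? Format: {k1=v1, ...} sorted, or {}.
Apply events with t <= 16 (1 events):
  after event 1 (t=10: SET bar = 24): {bar=24}

Answer: {bar=24}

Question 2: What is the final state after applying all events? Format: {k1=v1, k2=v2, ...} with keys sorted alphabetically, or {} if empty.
  after event 1 (t=10: SET bar = 24): {bar=24}
  after event 2 (t=17: SET baz = 10): {bar=24, baz=10}
  after event 3 (t=25: SET baz = 49): {bar=24, baz=49}
  after event 4 (t=27: DEC bar by 1): {bar=23, baz=49}
  after event 5 (t=28: DEC baz by 10): {bar=23, baz=39}
  after event 6 (t=33: INC bar by 13): {bar=36, baz=39}

Answer: {bar=36, baz=39}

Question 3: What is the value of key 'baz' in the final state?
Answer: 39

Derivation:
Track key 'baz' through all 6 events:
  event 1 (t=10: SET bar = 24): baz unchanged
  event 2 (t=17: SET baz = 10): baz (absent) -> 10
  event 3 (t=25: SET baz = 49): baz 10 -> 49
  event 4 (t=27: DEC bar by 1): baz unchanged
  event 5 (t=28: DEC baz by 10): baz 49 -> 39
  event 6 (t=33: INC bar by 13): baz unchanged
Final: baz = 39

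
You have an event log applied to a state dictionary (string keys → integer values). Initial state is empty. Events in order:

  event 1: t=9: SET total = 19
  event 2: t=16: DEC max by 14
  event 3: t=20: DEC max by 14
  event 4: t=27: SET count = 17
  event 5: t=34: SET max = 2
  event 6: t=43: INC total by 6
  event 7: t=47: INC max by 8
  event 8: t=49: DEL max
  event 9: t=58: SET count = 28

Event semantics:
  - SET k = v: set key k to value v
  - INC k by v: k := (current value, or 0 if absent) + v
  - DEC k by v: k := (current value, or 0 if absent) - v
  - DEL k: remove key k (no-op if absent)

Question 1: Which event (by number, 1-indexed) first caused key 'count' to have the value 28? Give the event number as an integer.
Looking for first event where count becomes 28:
  event 4: count = 17
  event 5: count = 17
  event 6: count = 17
  event 7: count = 17
  event 8: count = 17
  event 9: count 17 -> 28  <-- first match

Answer: 9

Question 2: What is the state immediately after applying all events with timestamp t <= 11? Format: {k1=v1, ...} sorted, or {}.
Apply events with t <= 11 (1 events):
  after event 1 (t=9: SET total = 19): {total=19}

Answer: {total=19}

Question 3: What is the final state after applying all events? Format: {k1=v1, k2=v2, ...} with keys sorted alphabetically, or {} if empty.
  after event 1 (t=9: SET total = 19): {total=19}
  after event 2 (t=16: DEC max by 14): {max=-14, total=19}
  after event 3 (t=20: DEC max by 14): {max=-28, total=19}
  after event 4 (t=27: SET count = 17): {count=17, max=-28, total=19}
  after event 5 (t=34: SET max = 2): {count=17, max=2, total=19}
  after event 6 (t=43: INC total by 6): {count=17, max=2, total=25}
  after event 7 (t=47: INC max by 8): {count=17, max=10, total=25}
  after event 8 (t=49: DEL max): {count=17, total=25}
  after event 9 (t=58: SET count = 28): {count=28, total=25}

Answer: {count=28, total=25}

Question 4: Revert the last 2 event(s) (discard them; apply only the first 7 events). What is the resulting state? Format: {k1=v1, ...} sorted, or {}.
Keep first 7 events (discard last 2):
  after event 1 (t=9: SET total = 19): {total=19}
  after event 2 (t=16: DEC max by 14): {max=-14, total=19}
  after event 3 (t=20: DEC max by 14): {max=-28, total=19}
  after event 4 (t=27: SET count = 17): {count=17, max=-28, total=19}
  after event 5 (t=34: SET max = 2): {count=17, max=2, total=19}
  after event 6 (t=43: INC total by 6): {count=17, max=2, total=25}
  after event 7 (t=47: INC max by 8): {count=17, max=10, total=25}

Answer: {count=17, max=10, total=25}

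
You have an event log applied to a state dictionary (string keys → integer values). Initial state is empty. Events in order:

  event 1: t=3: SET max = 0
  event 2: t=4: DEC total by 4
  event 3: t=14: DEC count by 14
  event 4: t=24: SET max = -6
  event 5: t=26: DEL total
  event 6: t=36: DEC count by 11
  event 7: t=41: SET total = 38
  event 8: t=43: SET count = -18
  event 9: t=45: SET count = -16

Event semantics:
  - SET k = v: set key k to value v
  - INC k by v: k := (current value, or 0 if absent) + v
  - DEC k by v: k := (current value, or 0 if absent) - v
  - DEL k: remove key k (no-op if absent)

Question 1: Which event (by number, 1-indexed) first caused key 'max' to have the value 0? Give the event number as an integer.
Answer: 1

Derivation:
Looking for first event where max becomes 0:
  event 1: max (absent) -> 0  <-- first match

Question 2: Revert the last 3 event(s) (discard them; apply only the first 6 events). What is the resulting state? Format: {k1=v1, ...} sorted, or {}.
Keep first 6 events (discard last 3):
  after event 1 (t=3: SET max = 0): {max=0}
  after event 2 (t=4: DEC total by 4): {max=0, total=-4}
  after event 3 (t=14: DEC count by 14): {count=-14, max=0, total=-4}
  after event 4 (t=24: SET max = -6): {count=-14, max=-6, total=-4}
  after event 5 (t=26: DEL total): {count=-14, max=-6}
  after event 6 (t=36: DEC count by 11): {count=-25, max=-6}

Answer: {count=-25, max=-6}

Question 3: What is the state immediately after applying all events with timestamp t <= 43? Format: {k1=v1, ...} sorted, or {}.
Answer: {count=-18, max=-6, total=38}

Derivation:
Apply events with t <= 43 (8 events):
  after event 1 (t=3: SET max = 0): {max=0}
  after event 2 (t=4: DEC total by 4): {max=0, total=-4}
  after event 3 (t=14: DEC count by 14): {count=-14, max=0, total=-4}
  after event 4 (t=24: SET max = -6): {count=-14, max=-6, total=-4}
  after event 5 (t=26: DEL total): {count=-14, max=-6}
  after event 6 (t=36: DEC count by 11): {count=-25, max=-6}
  after event 7 (t=41: SET total = 38): {count=-25, max=-6, total=38}
  after event 8 (t=43: SET count = -18): {count=-18, max=-6, total=38}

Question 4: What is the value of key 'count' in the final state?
Track key 'count' through all 9 events:
  event 1 (t=3: SET max = 0): count unchanged
  event 2 (t=4: DEC total by 4): count unchanged
  event 3 (t=14: DEC count by 14): count (absent) -> -14
  event 4 (t=24: SET max = -6): count unchanged
  event 5 (t=26: DEL total): count unchanged
  event 6 (t=36: DEC count by 11): count -14 -> -25
  event 7 (t=41: SET total = 38): count unchanged
  event 8 (t=43: SET count = -18): count -25 -> -18
  event 9 (t=45: SET count = -16): count -18 -> -16
Final: count = -16

Answer: -16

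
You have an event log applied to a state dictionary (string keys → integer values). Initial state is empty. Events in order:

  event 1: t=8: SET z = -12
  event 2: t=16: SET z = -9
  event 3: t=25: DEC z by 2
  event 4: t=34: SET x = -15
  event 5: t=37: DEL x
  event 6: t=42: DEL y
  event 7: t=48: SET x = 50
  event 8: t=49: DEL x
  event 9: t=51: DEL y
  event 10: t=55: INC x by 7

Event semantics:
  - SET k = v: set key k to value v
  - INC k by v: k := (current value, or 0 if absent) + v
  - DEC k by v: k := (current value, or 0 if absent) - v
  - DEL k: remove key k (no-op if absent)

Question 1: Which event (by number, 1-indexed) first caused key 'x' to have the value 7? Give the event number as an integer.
Answer: 10

Derivation:
Looking for first event where x becomes 7:
  event 4: x = -15
  event 5: x = (absent)
  event 7: x = 50
  event 8: x = (absent)
  event 10: x (absent) -> 7  <-- first match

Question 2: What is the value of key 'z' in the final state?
Answer: -11

Derivation:
Track key 'z' through all 10 events:
  event 1 (t=8: SET z = -12): z (absent) -> -12
  event 2 (t=16: SET z = -9): z -12 -> -9
  event 3 (t=25: DEC z by 2): z -9 -> -11
  event 4 (t=34: SET x = -15): z unchanged
  event 5 (t=37: DEL x): z unchanged
  event 6 (t=42: DEL y): z unchanged
  event 7 (t=48: SET x = 50): z unchanged
  event 8 (t=49: DEL x): z unchanged
  event 9 (t=51: DEL y): z unchanged
  event 10 (t=55: INC x by 7): z unchanged
Final: z = -11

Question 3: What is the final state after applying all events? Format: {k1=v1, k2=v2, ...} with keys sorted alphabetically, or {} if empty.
Answer: {x=7, z=-11}

Derivation:
  after event 1 (t=8: SET z = -12): {z=-12}
  after event 2 (t=16: SET z = -9): {z=-9}
  after event 3 (t=25: DEC z by 2): {z=-11}
  after event 4 (t=34: SET x = -15): {x=-15, z=-11}
  after event 5 (t=37: DEL x): {z=-11}
  after event 6 (t=42: DEL y): {z=-11}
  after event 7 (t=48: SET x = 50): {x=50, z=-11}
  after event 8 (t=49: DEL x): {z=-11}
  after event 9 (t=51: DEL y): {z=-11}
  after event 10 (t=55: INC x by 7): {x=7, z=-11}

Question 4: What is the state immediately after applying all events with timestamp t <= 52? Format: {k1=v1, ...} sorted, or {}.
Answer: {z=-11}

Derivation:
Apply events with t <= 52 (9 events):
  after event 1 (t=8: SET z = -12): {z=-12}
  after event 2 (t=16: SET z = -9): {z=-9}
  after event 3 (t=25: DEC z by 2): {z=-11}
  after event 4 (t=34: SET x = -15): {x=-15, z=-11}
  after event 5 (t=37: DEL x): {z=-11}
  after event 6 (t=42: DEL y): {z=-11}
  after event 7 (t=48: SET x = 50): {x=50, z=-11}
  after event 8 (t=49: DEL x): {z=-11}
  after event 9 (t=51: DEL y): {z=-11}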